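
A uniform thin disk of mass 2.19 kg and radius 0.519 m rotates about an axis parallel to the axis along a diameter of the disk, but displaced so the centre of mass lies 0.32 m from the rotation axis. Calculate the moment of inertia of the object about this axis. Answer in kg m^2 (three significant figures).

0.372

I_cm = (1/4)MR² = (1/4)(2.19)(0.519)² = 0.14748 kg m^2; centre at d = 0.32 m, so the parallel axis theorem gives I = 0.14748 + (2.19)(0.32)² = 0.37173 kg m^2.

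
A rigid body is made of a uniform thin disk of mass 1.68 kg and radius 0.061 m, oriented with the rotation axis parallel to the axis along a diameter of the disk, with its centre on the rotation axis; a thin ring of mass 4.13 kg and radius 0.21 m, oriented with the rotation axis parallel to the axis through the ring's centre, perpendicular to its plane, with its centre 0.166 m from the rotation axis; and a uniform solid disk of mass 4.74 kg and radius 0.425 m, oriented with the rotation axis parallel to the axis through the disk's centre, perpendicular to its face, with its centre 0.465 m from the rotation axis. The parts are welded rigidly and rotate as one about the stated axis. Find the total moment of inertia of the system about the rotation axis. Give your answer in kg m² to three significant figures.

1.75

Thin disk: I_cm = (1/4)MR² = (1/4)(1.68)(0.061)² = 0.0015628 kg m²; axis through the centre, so I = 0.0015628 kg m².
Thin ring: I_cm = MR² = (4.13)(0.21)² = 0.18213 kg m²; centre at d = 0.166 m, so I = I_cm + Md² gives I = 0.18213 + (4.13)(0.166)² = 0.29594 kg m².
Solid disk: I_cm = (1/2)MR² = (1/2)(4.74)(0.425)² = 0.42808 kg m²; centre at d = 0.465 m, so I = I_cm + Md² gives I = 0.42808 + (4.74)(0.465)² = 1.453 kg m².
Total I = 0.0015628 + 0.29594 + 1.453 = 1.7505 kg m².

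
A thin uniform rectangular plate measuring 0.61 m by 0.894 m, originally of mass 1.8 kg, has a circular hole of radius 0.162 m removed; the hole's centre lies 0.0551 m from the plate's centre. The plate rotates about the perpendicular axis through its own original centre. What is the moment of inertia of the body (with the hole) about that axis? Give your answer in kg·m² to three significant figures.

Unpierced body about its centre: I₀ = (1/12)M(a²+b²) = (1/12)(1.8)[(0.61)² + (0.894)²] = 0.1757 kg·m².
The removed disk has mass m = M·πr²/(ab) = (1.8)·π(0.162)²/(0.61·0.894) = 0.27214 kg (same uniform areal density).
Its moment of inertia about the rotation axis (parallel-axis theorem): I_hole = (1/2)mr² + md² = (1/2)(0.27214)(0.162)² + (0.27214)(0.0551)² = 0.0043972 kg·m².
Treating the hole as negative mass, I = I₀ − I_hole = 0.1757 − 0.0043972 = 0.1713 kg·m².

0.171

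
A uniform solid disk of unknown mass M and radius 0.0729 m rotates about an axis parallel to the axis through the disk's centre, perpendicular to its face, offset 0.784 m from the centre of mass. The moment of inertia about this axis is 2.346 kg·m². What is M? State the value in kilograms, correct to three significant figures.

3.80

I = I_cm + Md² = (1/2)MR² + Md² = M·[0.5·(0.0729)² + (0.784)²] = M·0.61731.
So M = 2.346 / 0.61731 = 3.8003 kg.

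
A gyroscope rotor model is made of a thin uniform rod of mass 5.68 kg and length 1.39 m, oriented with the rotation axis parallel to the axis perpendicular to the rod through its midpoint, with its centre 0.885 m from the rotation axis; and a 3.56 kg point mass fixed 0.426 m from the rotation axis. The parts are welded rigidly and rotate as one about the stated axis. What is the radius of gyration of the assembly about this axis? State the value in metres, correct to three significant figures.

0.806

Thin rod: I_cm = (1/12)ML² = (1/12)(5.68)(1.39)² = 0.91453 kg m²; centre at d = 0.885 m, so the parallel axis theorem gives I = 0.91453 + (5.68)(0.885)² = 5.3632 kg m².
Point mass: I_cm = 0; centre at d = 0.426 m, so the parallel axis theorem gives I = 0 + (3.56)(0.426)² = 0.64605 kg m².
Total I = 6.0093 kg m²; total mass M = 9.24 kg.
k = √(I/M) = √(6.0093/9.24) = 0.80645 m.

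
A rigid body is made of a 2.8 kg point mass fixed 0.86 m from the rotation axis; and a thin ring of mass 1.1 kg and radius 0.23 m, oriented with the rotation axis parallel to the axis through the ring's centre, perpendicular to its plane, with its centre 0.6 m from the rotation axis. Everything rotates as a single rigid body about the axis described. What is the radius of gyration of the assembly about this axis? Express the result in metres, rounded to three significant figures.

0.805

Point mass: I_cm = 0; centre at d = 0.86 m, so I = I_cm + Md² gives I = 0 + (2.8)(0.86)² = 2.0709 kg m².
Thin ring: I_cm = MR² = (1.1)(0.23)² = 0.05819 kg m²; centre at d = 0.6 m, so I = I_cm + Md² gives I = 0.05819 + (1.1)(0.6)² = 0.45419 kg m².
Total I = 2.5251 kg m²; total mass M = 3.9 kg.
k = √(I/M) = √(2.5251/3.9) = 0.80465 m.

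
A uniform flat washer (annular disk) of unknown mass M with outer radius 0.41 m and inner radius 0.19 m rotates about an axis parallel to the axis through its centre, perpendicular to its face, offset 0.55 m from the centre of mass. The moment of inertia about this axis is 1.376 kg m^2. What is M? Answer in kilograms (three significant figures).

I = I_cm + Md² = (1/2)M(R²+r²) + Md² = M·[0.5·[(0.41)² + (0.19)²] + (0.55)²] = M·0.4046.
So M = 1.376 / 0.4046 = 3.4009 kg.

3.40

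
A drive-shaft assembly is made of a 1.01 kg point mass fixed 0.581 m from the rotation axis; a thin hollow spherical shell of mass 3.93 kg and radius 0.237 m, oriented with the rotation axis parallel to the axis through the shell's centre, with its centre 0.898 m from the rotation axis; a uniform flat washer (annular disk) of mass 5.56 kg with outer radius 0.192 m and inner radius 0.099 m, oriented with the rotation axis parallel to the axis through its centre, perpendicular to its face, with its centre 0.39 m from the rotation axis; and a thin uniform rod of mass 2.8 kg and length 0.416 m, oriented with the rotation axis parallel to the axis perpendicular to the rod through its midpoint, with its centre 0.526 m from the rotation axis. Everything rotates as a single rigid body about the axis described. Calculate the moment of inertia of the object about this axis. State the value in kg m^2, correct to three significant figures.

5.45

Point mass: I_cm = 0; centre at d = 0.581 m, so I = I_cm + Md² gives I = 0 + (1.01)(0.581)² = 0.34094 kg m^2.
Spherical shell: I_cm = (2/3)MR² = (2/3)(3.93)(0.237)² = 0.14716 kg m^2; centre at d = 0.898 m, so I = I_cm + Md² gives I = 0.14716 + (3.93)(0.898)² = 3.3163 kg m^2.
Annular disk: I_cm = (1/2)M(R²+r²) = (1/2)(5.56)[(0.192)² + (0.099)²] = 0.12973 kg m^2; centre at d = 0.39 m, so I = I_cm + Md² gives I = 0.12973 + (5.56)(0.39)² = 0.9754 kg m^2.
Thin rod: I_cm = (1/12)ML² = (1/12)(2.8)(0.416)² = 0.04038 kg m^2; centre at d = 0.526 m, so I = I_cm + Md² gives I = 0.04038 + (2.8)(0.526)² = 0.81507 kg m^2.
Total I = 0.34094 + 3.3163 + 0.9754 + 0.81507 = 5.4477 kg m^2.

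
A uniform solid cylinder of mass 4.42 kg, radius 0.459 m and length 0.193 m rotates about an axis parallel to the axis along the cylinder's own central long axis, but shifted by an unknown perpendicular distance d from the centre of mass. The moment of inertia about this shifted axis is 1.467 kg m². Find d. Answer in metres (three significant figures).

0.476

About the centre-of-mass axis, I_cm = (1/2)MR² = (1/2)(4.42)(0.459)² = 0.46561 kg m².
Parallel axis theorem: I = I_cm + Md², so Md² = 1.467 − 0.46561 = 1.0014 kg m².
d = √(1.0014 / 4.42) = 0.47598 m.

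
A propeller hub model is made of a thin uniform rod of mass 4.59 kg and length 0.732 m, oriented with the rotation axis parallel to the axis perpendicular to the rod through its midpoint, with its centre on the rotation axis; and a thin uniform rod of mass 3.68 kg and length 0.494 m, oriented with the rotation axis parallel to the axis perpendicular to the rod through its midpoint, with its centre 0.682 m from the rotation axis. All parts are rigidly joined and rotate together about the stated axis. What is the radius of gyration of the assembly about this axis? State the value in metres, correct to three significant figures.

Thin rod: I_cm = (1/12)ML² = (1/12)(4.59)(0.732)² = 0.20495 kg m^2; axis through the centre, so I = 0.20495 kg m^2.
Thin rod: I_cm = (1/12)ML² = (1/12)(3.68)(0.494)² = 0.074838 kg m^2; centre at d = 0.682 m, so I = I_cm + Md² gives I = 0.074838 + (3.68)(0.682)² = 1.7865 kg m^2.
Total I = 1.9914 kg m^2; total mass M = 8.27 kg.
k = √(I/M) = √(1.9914/8.27) = 0.49072 m.

0.491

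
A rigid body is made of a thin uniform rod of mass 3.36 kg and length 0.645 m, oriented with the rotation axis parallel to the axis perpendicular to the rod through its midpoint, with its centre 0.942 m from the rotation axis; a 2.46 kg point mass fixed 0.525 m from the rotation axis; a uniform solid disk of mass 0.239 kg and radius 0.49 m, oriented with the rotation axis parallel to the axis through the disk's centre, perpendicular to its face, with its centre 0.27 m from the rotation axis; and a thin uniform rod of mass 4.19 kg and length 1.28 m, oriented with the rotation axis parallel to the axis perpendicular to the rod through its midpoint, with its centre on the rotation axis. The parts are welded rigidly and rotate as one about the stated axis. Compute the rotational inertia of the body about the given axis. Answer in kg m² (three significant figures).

Thin rod: I_cm = (1/12)ML² = (1/12)(3.36)(0.645)² = 0.11649 kg m²; centre at d = 0.942 m, so I = I_cm + Md² gives I = 0.11649 + (3.36)(0.942)² = 3.098 kg m².
Point mass: I_cm = 0; centre at d = 0.525 m, so I = I_cm + Md² gives I = 0 + (2.46)(0.525)² = 0.67804 kg m².
Solid disk: I_cm = (1/2)MR² = (1/2)(0.239)(0.49)² = 0.028692 kg m²; centre at d = 0.27 m, so I = I_cm + Md² gives I = 0.028692 + (0.239)(0.27)² = 0.046115 kg m².
Thin rod: I_cm = (1/12)ML² = (1/12)(4.19)(1.28)² = 0.57207 kg m²; axis through the centre, so I = 0.57207 kg m².
Total I = 3.098 + 0.67804 + 0.046115 + 0.57207 = 4.3943 kg m².

4.39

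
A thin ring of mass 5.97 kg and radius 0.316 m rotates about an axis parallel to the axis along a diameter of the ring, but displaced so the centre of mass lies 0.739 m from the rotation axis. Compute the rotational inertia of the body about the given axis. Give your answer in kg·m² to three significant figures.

3.56

I_cm = (1/2)MR² = (1/2)(5.97)(0.316)² = 0.29807 kg·m²; centre at d = 0.739 m, so I = I_cm + Md² gives I = 0.29807 + (5.97)(0.739)² = 3.5584 kg·m².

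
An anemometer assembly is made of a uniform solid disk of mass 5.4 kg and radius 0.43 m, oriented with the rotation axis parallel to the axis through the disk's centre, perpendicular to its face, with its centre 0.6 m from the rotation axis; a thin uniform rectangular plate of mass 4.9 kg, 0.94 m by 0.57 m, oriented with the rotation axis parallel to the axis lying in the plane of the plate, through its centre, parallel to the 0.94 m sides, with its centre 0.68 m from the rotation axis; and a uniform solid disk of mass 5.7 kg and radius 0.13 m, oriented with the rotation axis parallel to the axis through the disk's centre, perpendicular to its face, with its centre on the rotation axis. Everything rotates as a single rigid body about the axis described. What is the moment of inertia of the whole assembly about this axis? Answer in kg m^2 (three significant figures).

Solid disk: I_cm = (1/2)MR² = (1/2)(5.4)(0.43)² = 0.49923 kg m^2; centre at d = 0.6 m, so the parallel axis theorem gives I = 0.49923 + (5.4)(0.6)² = 2.4432 kg m^2.
Rectangular plate: I_cm = (1/12)Mb² = (1/12)(4.9)(0.57)² = 0.13267 kg m^2; centre at d = 0.68 m, so the parallel axis theorem gives I = 0.13267 + (4.9)(0.68)² = 2.3984 kg m^2.
Solid disk: I_cm = (1/2)MR² = (1/2)(5.7)(0.13)² = 0.048165 kg m^2; axis through the centre, so I = 0.048165 kg m^2.
Total I = 2.4432 + 2.3984 + 0.048165 = 4.8898 kg m^2.

4.89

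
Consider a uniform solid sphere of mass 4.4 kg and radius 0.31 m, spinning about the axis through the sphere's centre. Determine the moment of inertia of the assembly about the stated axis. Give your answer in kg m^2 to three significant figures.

I_cm = (2/5)MR² = (2/5)(4.4)(0.31)² = 0.16914 kg m^2; axis through the centre, so I = 0.16914 kg m^2.

0.169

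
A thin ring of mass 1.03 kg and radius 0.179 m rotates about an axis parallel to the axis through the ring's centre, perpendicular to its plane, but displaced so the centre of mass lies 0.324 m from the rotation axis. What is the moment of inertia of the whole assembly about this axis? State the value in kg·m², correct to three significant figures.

I_cm = MR² = (1.03)(0.179)² = 0.033002 kg·m²; centre at d = 0.324 m, so I = I_cm + Md² gives I = 0.033002 + (1.03)(0.324)² = 0.14113 kg·m².

0.141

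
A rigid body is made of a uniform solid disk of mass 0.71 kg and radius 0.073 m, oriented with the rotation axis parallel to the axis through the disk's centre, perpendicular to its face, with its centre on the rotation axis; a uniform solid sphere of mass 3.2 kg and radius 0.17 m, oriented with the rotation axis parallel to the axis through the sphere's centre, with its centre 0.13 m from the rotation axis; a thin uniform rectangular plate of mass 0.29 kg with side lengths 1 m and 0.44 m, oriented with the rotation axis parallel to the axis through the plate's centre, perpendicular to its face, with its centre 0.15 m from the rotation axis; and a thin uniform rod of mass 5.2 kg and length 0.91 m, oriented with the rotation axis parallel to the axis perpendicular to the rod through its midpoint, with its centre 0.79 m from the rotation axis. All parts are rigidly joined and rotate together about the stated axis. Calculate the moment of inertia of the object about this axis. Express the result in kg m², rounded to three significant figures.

3.73

Solid disk: I_cm = (1/2)MR² = (1/2)(0.71)(0.073)² = 0.0018918 kg m²; axis through the centre, so I = 0.0018918 kg m².
Solid sphere: I_cm = (2/5)MR² = (2/5)(3.2)(0.17)² = 0.036992 kg m²; centre at d = 0.13 m, so the parallel axis theorem gives I = 0.036992 + (3.2)(0.13)² = 0.091072 kg m².
Rectangular plate: I_cm = (1/12)M(a²+b²) = (1/12)(0.29)[(1)² + (0.44)²] = 0.028845 kg m²; centre at d = 0.15 m, so the parallel axis theorem gives I = 0.028845 + (0.29)(0.15)² = 0.03537 kg m².
Thin rod: I_cm = (1/12)ML² = (1/12)(5.2)(0.91)² = 0.35884 kg m²; centre at d = 0.79 m, so the parallel axis theorem gives I = 0.35884 + (5.2)(0.79)² = 3.6042 kg m².
Total I = 0.0018918 + 0.091072 + 0.03537 + 3.6042 = 3.7325 kg m².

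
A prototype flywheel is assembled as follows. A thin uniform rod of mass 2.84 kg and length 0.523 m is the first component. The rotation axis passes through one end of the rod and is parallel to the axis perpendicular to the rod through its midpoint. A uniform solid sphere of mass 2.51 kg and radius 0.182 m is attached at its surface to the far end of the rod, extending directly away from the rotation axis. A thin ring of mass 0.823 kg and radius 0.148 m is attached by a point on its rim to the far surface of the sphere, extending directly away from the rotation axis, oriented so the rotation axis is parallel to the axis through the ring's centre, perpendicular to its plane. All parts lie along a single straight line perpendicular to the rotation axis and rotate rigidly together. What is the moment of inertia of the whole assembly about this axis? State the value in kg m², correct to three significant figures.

2.44

Thin rod: I_cm = (1/12)ML² = (1/12)(2.84)(0.523)² = 0.064735 kg m²; centre at d = 0.2615 m, so the parallel axis theorem gives I = 0.064735 + (2.84)(0.2615)² = 0.25894 kg m².
Solid sphere: I_cm = (2/5)MR² = (2/5)(2.51)(0.182)² = 0.033256 kg m²; centre at d = 0.2615 + 0.2615 + 0.182 = 0.705 m, so the parallel axis theorem gives I = 0.033256 + (2.51)(0.705)² = 1.2808 kg m².
Thin ring: I_cm = MR² = (0.823)(0.148)² = 0.018027 kg m²; centre at d = 0.2615 + 0.2615 + 0.182 + 0.182 + 0.148 = 1.035 m, so the parallel axis theorem gives I = 0.018027 + (0.823)(1.035)² = 0.89965 kg m².
Total I = 0.25894 + 1.2808 + 0.89965 = 2.4394 kg m².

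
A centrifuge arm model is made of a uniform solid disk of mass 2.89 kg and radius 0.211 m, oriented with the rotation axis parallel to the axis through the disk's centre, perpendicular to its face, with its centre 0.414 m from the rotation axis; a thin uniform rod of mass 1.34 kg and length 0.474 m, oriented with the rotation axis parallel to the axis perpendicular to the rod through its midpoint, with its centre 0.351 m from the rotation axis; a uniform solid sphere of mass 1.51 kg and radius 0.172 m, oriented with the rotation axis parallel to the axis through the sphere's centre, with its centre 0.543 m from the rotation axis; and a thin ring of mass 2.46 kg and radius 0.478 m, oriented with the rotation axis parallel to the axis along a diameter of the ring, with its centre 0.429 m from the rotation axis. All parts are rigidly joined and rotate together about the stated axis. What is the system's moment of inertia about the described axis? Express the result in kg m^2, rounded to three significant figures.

1.95

Solid disk: I_cm = (1/2)MR² = (1/2)(2.89)(0.211)² = 0.064333 kg m^2; centre at d = 0.414 m, so I = I_cm + Md² gives I = 0.064333 + (2.89)(0.414)² = 0.55967 kg m^2.
Thin rod: I_cm = (1/12)ML² = (1/12)(1.34)(0.474)² = 0.025089 kg m^2; centre at d = 0.351 m, so I = I_cm + Md² gives I = 0.025089 + (1.34)(0.351)² = 0.19018 kg m^2.
Solid sphere: I_cm = (2/5)MR² = (2/5)(1.51)(0.172)² = 0.017869 kg m^2; centre at d = 0.543 m, so I = I_cm + Md² gives I = 0.017869 + (1.51)(0.543)² = 0.46309 kg m^2.
Thin ring: I_cm = (1/2)MR² = (1/2)(2.46)(0.478)² = 0.28104 kg m^2; centre at d = 0.429 m, so I = I_cm + Md² gives I = 0.28104 + (2.46)(0.429)² = 0.73378 kg m^2.
Total I = 0.55967 + 0.19018 + 0.46309 + 0.73378 = 1.9467 kg m^2.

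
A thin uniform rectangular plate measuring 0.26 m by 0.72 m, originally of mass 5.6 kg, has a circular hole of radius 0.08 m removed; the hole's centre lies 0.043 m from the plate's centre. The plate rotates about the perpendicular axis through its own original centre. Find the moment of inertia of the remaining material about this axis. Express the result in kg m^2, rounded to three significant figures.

Unpierced body about its centre: I₀ = (1/12)M(a²+b²) = (1/12)(5.6)[(0.26)² + (0.72)²] = 0.27347 kg m^2.
The removed disk has mass m = M·πr²/(ab) = (5.6)·π(0.08)²/(0.26·0.72) = 0.60147 kg (same uniform areal density).
Its moment of inertia about the rotation axis (parallel-axis theorem): I_hole = (1/2)mr² + md² = (1/2)(0.60147)(0.08)² + (0.60147)(0.043)² = 0.0030368 kg m^2.
Treating the hole as negative mass, I = I₀ − I_hole = 0.27347 − 0.0030368 = 0.27043 kg m^2.

0.270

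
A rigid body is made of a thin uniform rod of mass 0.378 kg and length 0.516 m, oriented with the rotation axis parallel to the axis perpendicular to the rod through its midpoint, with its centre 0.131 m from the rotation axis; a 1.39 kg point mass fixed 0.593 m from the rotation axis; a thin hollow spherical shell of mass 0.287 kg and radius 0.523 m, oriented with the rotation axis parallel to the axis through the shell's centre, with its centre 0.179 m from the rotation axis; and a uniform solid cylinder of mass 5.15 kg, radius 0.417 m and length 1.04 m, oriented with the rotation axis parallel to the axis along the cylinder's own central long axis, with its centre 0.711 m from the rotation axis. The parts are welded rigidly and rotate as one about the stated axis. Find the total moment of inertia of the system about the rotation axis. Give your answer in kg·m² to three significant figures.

3.62

Thin rod: I_cm = (1/12)ML² = (1/12)(0.378)(0.516)² = 0.0083871 kg·m²; centre at d = 0.131 m, so the parallel axis theorem gives I = 0.0083871 + (0.378)(0.131)² = 0.014874 kg·m².
Point mass: I_cm = 0; centre at d = 0.593 m, so the parallel axis theorem gives I = 0 + (1.39)(0.593)² = 0.48879 kg·m².
Spherical shell: I_cm = (2/3)MR² = (2/3)(0.287)(0.523)² = 0.052335 kg·m²; centre at d = 0.179 m, so the parallel axis theorem gives I = 0.052335 + (0.287)(0.179)² = 0.061531 kg·m².
Solid cylinder: I_cm = (1/2)MR² = (1/2)(5.15)(0.417)² = 0.44776 kg·m²; centre at d = 0.711 m, so the parallel axis theorem gives I = 0.44776 + (5.15)(0.711)² = 3.0512 kg·m².
Total I = 0.014874 + 0.48879 + 0.061531 + 3.0512 = 3.6164 kg·m².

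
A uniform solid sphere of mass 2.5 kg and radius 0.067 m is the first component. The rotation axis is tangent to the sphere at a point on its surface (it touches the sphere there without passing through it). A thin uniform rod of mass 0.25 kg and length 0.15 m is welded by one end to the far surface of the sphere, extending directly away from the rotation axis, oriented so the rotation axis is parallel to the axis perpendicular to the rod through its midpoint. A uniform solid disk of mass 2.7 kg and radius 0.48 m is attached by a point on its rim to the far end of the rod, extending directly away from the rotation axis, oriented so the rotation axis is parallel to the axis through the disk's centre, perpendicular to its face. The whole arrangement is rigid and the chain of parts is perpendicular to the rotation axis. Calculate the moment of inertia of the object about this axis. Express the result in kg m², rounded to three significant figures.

Solid sphere: I_cm = (2/5)MR² = (2/5)(2.5)(0.067)² = 0.004489 kg m²; centre at d = 0.067 m, so the parallel axis theorem gives I = 0.004489 + (2.5)(0.067)² = 0.015712 kg m².
Thin rod: I_cm = (1/12)ML² = (1/12)(0.25)(0.15)² = 0.00046875 kg m²; centre at d = 0.067 + 0.067 + 0.075 = 0.209 m, so the parallel axis theorem gives I = 0.00046875 + (0.25)(0.209)² = 0.011389 kg m².
Solid disk: I_cm = (1/2)MR² = (1/2)(2.7)(0.48)² = 0.31104 kg m²; centre at d = 0.067 + 0.067 + 0.075 + 0.075 + 0.48 = 0.764 m, so the parallel axis theorem gives I = 0.31104 + (2.7)(0.764)² = 1.887 kg m².
Total I = 0.015712 + 0.011389 + 1.887 = 1.9141 kg m².

1.91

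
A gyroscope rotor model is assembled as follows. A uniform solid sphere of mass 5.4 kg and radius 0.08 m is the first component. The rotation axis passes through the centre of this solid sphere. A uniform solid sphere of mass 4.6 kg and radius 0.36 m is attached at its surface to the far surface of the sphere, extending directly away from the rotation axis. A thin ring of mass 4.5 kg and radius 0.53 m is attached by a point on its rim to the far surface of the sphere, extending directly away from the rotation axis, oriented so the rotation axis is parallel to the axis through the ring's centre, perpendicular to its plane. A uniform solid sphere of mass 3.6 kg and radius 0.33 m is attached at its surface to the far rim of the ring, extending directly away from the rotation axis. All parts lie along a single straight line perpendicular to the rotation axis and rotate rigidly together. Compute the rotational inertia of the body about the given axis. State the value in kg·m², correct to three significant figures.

Solid sphere: I_cm = (2/5)MR² = (2/5)(5.4)(0.08)² = 0.013824 kg·m²; axis through the centre, so I = 0.013824 kg·m².
Solid sphere: I_cm = (2/5)MR² = (2/5)(4.6)(0.36)² = 0.23846 kg·m²; centre at d = 0.08 + 0.36 = 0.44 m, so I = I_cm + Md² gives I = 0.23846 + (4.6)(0.44)² = 1.129 kg·m².
Thin ring: I_cm = MR² = (4.5)(0.53)² = 1.2641 kg·m²; centre at d = 0.08 + 0.36 + 0.36 + 0.53 = 1.33 m, so I = I_cm + Md² gives I = 1.2641 + (4.5)(1.33)² = 9.2241 kg·m².
Solid sphere: I_cm = (2/5)MR² = (2/5)(3.6)(0.33)² = 0.15682 kg·m²; centre at d = 0.08 + 0.36 + 0.36 + 0.53 + 0.53 + 0.33 = 2.19 m, so I = I_cm + Md² gives I = 0.15682 + (3.6)(2.19)² = 17.423 kg·m².
Total I = 0.013824 + 1.129 + 9.2241 + 17.423 = 27.79 kg·m².

27.8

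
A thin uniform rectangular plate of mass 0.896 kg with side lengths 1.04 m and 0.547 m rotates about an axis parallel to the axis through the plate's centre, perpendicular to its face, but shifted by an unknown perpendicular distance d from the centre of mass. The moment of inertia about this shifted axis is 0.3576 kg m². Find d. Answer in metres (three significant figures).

0.533

About the centre-of-mass axis, I_cm = (1/12)M(a²+b²) = (1/12)(0.896)[(1.04)² + (0.547)²] = 0.1031 kg m².
Parallel axis theorem: I = I_cm + Md², so Md² = 0.3576 − 0.1031 = 0.2545 kg m².
d = √(0.2545 / 0.896) = 0.53295 m.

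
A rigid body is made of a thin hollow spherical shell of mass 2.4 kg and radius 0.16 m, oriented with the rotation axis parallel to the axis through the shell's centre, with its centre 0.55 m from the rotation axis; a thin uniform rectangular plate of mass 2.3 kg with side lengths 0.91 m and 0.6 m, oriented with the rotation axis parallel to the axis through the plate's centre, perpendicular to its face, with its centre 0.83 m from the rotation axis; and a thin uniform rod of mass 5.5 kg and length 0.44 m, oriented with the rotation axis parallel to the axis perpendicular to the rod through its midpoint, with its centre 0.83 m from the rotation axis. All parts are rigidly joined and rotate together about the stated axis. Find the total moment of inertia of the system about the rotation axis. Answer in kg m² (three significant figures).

6.46

Spherical shell: I_cm = (2/3)MR² = (2/3)(2.4)(0.16)² = 0.04096 kg m²; centre at d = 0.55 m, so I = I_cm + Md² gives I = 0.04096 + (2.4)(0.55)² = 0.76696 kg m².
Rectangular plate: I_cm = (1/12)M(a²+b²) = (1/12)(2.3)[(0.91)² + (0.6)²] = 0.22772 kg m²; centre at d = 0.83 m, so I = I_cm + Md² gives I = 0.22772 + (2.3)(0.83)² = 1.8122 kg m².
Thin rod: I_cm = (1/12)ML² = (1/12)(5.5)(0.44)² = 0.088733 kg m²; centre at d = 0.83 m, so I = I_cm + Md² gives I = 0.088733 + (5.5)(0.83)² = 3.8777 kg m².
Total I = 0.76696 + 1.8122 + 3.8777 = 6.4568 kg m².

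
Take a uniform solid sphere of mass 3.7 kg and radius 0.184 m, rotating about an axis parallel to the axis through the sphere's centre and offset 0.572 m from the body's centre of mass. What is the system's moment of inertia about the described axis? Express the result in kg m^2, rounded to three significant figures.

1.26

I_cm = (2/5)MR² = (2/5)(3.7)(0.184)² = 0.050107 kg m^2; centre at d = 0.572 m, so the parallel axis theorem gives I = 0.050107 + (3.7)(0.572)² = 1.2607 kg m^2.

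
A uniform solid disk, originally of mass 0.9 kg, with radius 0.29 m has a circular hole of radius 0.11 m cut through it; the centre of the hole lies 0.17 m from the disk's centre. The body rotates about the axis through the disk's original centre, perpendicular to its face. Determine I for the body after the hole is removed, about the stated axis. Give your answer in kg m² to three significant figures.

Unpierced body about its centre: I₀ = (1/2)MR² = (1/2)(0.9)(0.29)² = 0.037845 kg m².
The removed disk has mass m = M·(r/R)² = (0.9)(0.11/0.29)² = 0.12949 kg (same uniform areal density).
Its moment of inertia about the rotation axis (parallel-axis theorem): I_hole = (1/2)mr² + md² = (1/2)(0.12949)(0.11)² + (0.12949)(0.17)² = 0.0045256 kg m².
Treating the hole as negative mass, I = I₀ − I_hole = 0.037845 − 0.0045256 = 0.033319 kg m².

0.0333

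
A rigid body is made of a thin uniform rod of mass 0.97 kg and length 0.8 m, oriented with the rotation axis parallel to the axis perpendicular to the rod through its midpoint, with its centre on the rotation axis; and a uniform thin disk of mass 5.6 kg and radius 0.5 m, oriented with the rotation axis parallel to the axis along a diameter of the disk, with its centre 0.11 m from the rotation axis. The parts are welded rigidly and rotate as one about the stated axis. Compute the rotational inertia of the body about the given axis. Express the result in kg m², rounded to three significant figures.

Thin rod: I_cm = (1/12)ML² = (1/12)(0.97)(0.8)² = 0.051733 kg m²; axis through the centre, so I = 0.051733 kg m².
Thin disk: I_cm = (1/4)MR² = (1/4)(5.6)(0.5)² = 0.35 kg m²; centre at d = 0.11 m, so the parallel axis theorem gives I = 0.35 + (5.6)(0.11)² = 0.41776 kg m².
Total I = 0.051733 + 0.41776 = 0.46949 kg m².

0.469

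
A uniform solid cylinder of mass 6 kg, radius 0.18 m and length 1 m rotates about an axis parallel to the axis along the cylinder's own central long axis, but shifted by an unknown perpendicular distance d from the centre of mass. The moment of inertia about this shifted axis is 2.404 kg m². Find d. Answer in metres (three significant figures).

About the centre-of-mass axis, I_cm = (1/2)MR² = (1/2)(6)(0.18)² = 0.0972 kg m².
Parallel axis theorem: I = I_cm + Md², so Md² = 2.404 − 0.0972 = 2.3068 kg m².
d = √(2.3068 / 6) = 0.62005 m.

0.620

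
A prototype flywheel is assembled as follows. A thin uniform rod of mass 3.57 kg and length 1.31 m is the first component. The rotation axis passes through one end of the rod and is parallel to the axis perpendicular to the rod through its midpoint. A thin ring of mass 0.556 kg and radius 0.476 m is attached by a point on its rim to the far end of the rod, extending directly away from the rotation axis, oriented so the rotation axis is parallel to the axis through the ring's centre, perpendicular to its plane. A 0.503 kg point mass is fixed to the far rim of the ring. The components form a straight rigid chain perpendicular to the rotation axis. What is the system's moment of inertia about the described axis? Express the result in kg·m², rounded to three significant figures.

Thin rod: I_cm = (1/12)ML² = (1/12)(3.57)(1.31)² = 0.51054 kg·m²; centre at d = 0.655 m, so I = I_cm + Md² gives I = 0.51054 + (3.57)(0.655)² = 2.0422 kg·m².
Thin ring: I_cm = MR² = (0.556)(0.476)² = 0.12598 kg·m²; centre at d = 0.655 + 0.655 + 0.476 = 1.786 m, so I = I_cm + Md² gives I = 0.12598 + (0.556)(1.786)² = 1.8995 kg·m².
Point mass: I_cm = 0; centre at d = 0.655 + 0.655 + 0.476 + 0.476 = 2.262 m, so I = I_cm + Md² gives I = 0 + (0.503)(2.262)² = 2.5737 kg·m².
Total I = 2.0422 + 1.8995 + 2.5737 = 6.5153 kg·m².

6.52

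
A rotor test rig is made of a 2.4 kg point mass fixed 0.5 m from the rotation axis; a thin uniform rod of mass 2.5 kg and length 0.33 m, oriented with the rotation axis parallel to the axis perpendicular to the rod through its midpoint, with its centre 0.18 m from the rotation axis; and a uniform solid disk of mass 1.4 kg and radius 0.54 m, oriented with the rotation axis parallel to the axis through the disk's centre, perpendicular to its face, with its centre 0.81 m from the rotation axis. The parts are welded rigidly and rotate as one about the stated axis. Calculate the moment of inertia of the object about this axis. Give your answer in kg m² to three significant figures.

1.83

Point mass: I_cm = 0; centre at d = 0.5 m, so the parallel axis theorem gives I = 0 + (2.4)(0.5)² = 0.6 kg m².
Thin rod: I_cm = (1/12)ML² = (1/12)(2.5)(0.33)² = 0.022687 kg m²; centre at d = 0.18 m, so the parallel axis theorem gives I = 0.022687 + (2.5)(0.18)² = 0.10369 kg m².
Solid disk: I_cm = (1/2)MR² = (1/2)(1.4)(0.54)² = 0.20412 kg m²; centre at d = 0.81 m, so the parallel axis theorem gives I = 0.20412 + (1.4)(0.81)² = 1.1227 kg m².
Total I = 0.6 + 0.10369 + 1.1227 = 1.8263 kg m².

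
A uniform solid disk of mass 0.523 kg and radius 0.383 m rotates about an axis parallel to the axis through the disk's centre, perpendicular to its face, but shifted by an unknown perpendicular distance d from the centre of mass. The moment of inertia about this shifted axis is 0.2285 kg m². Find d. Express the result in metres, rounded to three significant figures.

About the centre-of-mass axis, I_cm = (1/2)MR² = (1/2)(0.523)(0.383)² = 0.038359 kg m².
Parallel axis theorem: I = I_cm + Md², so Md² = 0.2285 − 0.038359 = 0.19014 kg m².
d = √(0.19014 / 0.523) = 0.60296 m.

0.603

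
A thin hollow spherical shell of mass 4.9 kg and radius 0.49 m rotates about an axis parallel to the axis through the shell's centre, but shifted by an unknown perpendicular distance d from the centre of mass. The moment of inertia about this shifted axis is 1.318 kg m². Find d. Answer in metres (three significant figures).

About the centre-of-mass axis, I_cm = (2/3)MR² = (2/3)(4.9)(0.49)² = 0.78433 kg m².
Parallel axis theorem: I = I_cm + Md², so Md² = 1.318 − 0.78433 = 0.53367 kg m².
d = √(0.53367 / 4.9) = 0.33002 m.

0.330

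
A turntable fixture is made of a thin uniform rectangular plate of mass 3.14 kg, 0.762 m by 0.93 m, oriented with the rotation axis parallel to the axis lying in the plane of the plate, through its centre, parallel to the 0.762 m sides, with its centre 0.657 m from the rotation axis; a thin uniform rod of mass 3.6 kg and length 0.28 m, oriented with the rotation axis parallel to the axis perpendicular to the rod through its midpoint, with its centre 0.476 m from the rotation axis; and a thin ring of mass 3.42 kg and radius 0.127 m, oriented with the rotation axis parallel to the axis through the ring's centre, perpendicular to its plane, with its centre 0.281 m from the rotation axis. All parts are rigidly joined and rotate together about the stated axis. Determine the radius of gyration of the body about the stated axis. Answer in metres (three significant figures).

Rectangular plate: I_cm = (1/12)Mb² = (1/12)(3.14)(0.93)² = 0.22632 kg m²; centre at d = 0.657 m, so the parallel axis theorem gives I = 0.22632 + (3.14)(0.657)² = 1.5817 kg m².
Thin rod: I_cm = (1/12)ML² = (1/12)(3.6)(0.28)² = 0.02352 kg m²; centre at d = 0.476 m, so the parallel axis theorem gives I = 0.02352 + (3.6)(0.476)² = 0.83919 kg m².
Thin ring: I_cm = MR² = (3.42)(0.127)² = 0.055161 kg m²; centre at d = 0.281 m, so the parallel axis theorem gives I = 0.055161 + (3.42)(0.281)² = 0.32521 kg m².
Total I = 2.7461 kg m²; total mass M = 10.16 kg.
k = √(I/M) = √(2.7461/10.16) = 0.51989 m.

0.520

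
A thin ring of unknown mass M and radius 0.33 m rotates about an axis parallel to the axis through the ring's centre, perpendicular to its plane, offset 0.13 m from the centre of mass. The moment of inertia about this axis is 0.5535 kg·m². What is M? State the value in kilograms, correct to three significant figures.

4.40

I = I_cm + Md² = MR² + Md² = M·[1·(0.33)² + (0.13)²] = M·0.1258.
So M = 0.5535 / 0.1258 = 4.3998 kg.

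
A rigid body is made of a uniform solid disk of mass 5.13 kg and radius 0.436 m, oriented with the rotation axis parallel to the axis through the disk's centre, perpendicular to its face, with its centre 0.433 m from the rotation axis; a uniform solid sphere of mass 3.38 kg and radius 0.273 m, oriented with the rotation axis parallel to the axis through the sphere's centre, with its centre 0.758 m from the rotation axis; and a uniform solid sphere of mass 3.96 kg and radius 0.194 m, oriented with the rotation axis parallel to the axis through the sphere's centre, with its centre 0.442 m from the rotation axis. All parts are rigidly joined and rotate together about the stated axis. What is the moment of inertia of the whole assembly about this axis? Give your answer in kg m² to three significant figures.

Solid disk: I_cm = (1/2)MR² = (1/2)(5.13)(0.436)² = 0.4876 kg m²; centre at d = 0.433 m, so I = I_cm + Md² gives I = 0.4876 + (5.13)(0.433)² = 1.4494 kg m².
Solid sphere: I_cm = (2/5)MR² = (2/5)(3.38)(0.273)² = 0.10076 kg m²; centre at d = 0.758 m, so I = I_cm + Md² gives I = 0.10076 + (3.38)(0.758)² = 2.0428 kg m².
Solid sphere: I_cm = (2/5)MR² = (2/5)(3.96)(0.194)² = 0.059615 kg m²; centre at d = 0.442 m, so I = I_cm + Md² gives I = 0.059615 + (3.96)(0.442)² = 0.83326 kg m².
Total I = 1.4494 + 2.0428 + 0.83326 = 4.3255 kg m².

4.33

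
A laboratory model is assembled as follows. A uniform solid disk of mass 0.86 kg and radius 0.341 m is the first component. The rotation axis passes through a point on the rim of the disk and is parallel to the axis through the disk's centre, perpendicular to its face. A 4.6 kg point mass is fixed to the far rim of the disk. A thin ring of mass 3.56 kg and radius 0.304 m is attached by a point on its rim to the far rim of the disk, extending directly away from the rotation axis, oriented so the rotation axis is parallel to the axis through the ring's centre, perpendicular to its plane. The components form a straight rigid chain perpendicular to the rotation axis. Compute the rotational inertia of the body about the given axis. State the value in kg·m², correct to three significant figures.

Solid disk: I_cm = (1/2)MR² = (1/2)(0.86)(0.341)² = 0.050001 kg·m²; centre at d = 0.341 m, so the parallel axis theorem gives I = 0.050001 + (0.86)(0.341)² = 0.15 kg·m².
Point mass: I_cm = 0; centre at d = 0.341 + 0.341 = 0.682 m, so the parallel axis theorem gives I = 0 + (4.6)(0.682)² = 2.1396 kg·m².
Thin ring: I_cm = MR² = (3.56)(0.304)² = 0.329 kg·m²; centre at d = 0.341 + 0.341 + 0.304 = 0.986 m, so the parallel axis theorem gives I = 0.329 + (3.56)(0.986)² = 3.79 kg·m².
Total I = 0.15 + 2.1396 + 3.79 = 6.0796 kg·m².

6.08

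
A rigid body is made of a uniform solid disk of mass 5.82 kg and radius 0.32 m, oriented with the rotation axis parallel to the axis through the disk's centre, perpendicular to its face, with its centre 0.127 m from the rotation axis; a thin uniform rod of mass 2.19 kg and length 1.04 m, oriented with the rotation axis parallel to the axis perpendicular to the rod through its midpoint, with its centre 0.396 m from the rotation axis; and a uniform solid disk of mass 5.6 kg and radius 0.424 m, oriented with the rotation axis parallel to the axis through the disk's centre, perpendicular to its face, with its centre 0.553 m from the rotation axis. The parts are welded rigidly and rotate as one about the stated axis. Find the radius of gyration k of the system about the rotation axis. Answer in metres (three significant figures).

0.481

Solid disk: I_cm = (1/2)MR² = (1/2)(5.82)(0.32)² = 0.29798 kg·m²; centre at d = 0.127 m, so I = I_cm + Md² gives I = 0.29798 + (5.82)(0.127)² = 0.39185 kg·m².
Thin rod: I_cm = (1/12)ML² = (1/12)(2.19)(1.04)² = 0.19739 kg·m²; centre at d = 0.396 m, so I = I_cm + Md² gives I = 0.19739 + (2.19)(0.396)² = 0.54082 kg·m².
Solid disk: I_cm = (1/2)MR² = (1/2)(5.6)(0.424)² = 0.50337 kg·m²; centre at d = 0.553 m, so I = I_cm + Md² gives I = 0.50337 + (5.6)(0.553)² = 2.2159 kg·m².
Total I = 3.1486 kg·m²; total mass M = 13.61 kg.
k = √(I/M) = √(3.1486/13.61) = 0.48098 m.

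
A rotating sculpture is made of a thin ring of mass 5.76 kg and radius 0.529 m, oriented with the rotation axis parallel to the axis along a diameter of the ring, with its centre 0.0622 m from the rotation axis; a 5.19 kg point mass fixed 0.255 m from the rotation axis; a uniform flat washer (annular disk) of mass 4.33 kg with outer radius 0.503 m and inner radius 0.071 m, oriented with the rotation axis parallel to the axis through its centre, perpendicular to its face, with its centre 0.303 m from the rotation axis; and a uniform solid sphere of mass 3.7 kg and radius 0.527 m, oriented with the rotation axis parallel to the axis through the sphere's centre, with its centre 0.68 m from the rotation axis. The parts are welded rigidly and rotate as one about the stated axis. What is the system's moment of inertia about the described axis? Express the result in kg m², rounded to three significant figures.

4.24

Thin ring: I_cm = (1/2)MR² = (1/2)(5.76)(0.529)² = 0.80594 kg m²; centre at d = 0.0622 m, so I = I_cm + Md² gives I = 0.80594 + (5.76)(0.0622)² = 0.82823 kg m².
Point mass: I_cm = 0; centre at d = 0.255 m, so I = I_cm + Md² gives I = 0 + (5.19)(0.255)² = 0.33748 kg m².
Annular disk: I_cm = (1/2)M(R²+r²) = (1/2)(4.33)[(0.503)² + (0.071)²] = 0.55868 kg m²; centre at d = 0.303 m, so I = I_cm + Md² gives I = 0.55868 + (4.33)(0.303)² = 0.95621 kg m².
Solid sphere: I_cm = (2/5)MR² = (2/5)(3.7)(0.527)² = 0.41104 kg m²; centre at d = 0.68 m, so I = I_cm + Md² gives I = 0.41104 + (3.7)(0.68)² = 2.1219 kg m².
Total I = 0.82823 + 0.33748 + 0.95621 + 2.1219 = 4.2438 kg m².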